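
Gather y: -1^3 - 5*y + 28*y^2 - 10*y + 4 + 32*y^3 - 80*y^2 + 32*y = 32*y^3 - 52*y^2 + 17*y + 3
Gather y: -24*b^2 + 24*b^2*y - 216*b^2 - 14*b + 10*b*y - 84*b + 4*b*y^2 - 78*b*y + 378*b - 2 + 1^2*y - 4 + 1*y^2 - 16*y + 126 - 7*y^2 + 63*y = -240*b^2 + 280*b + y^2*(4*b - 6) + y*(24*b^2 - 68*b + 48) + 120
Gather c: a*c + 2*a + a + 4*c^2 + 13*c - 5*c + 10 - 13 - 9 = 3*a + 4*c^2 + c*(a + 8) - 12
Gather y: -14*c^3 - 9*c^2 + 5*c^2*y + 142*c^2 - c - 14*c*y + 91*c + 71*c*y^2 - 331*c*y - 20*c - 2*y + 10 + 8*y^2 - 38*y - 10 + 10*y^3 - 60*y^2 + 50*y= -14*c^3 + 133*c^2 + 70*c + 10*y^3 + y^2*(71*c - 52) + y*(5*c^2 - 345*c + 10)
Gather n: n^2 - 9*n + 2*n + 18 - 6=n^2 - 7*n + 12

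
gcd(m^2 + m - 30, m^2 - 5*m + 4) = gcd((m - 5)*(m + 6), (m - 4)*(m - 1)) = 1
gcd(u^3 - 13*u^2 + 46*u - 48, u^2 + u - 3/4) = 1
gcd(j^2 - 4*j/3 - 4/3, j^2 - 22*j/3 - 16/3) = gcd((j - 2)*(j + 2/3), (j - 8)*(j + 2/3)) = j + 2/3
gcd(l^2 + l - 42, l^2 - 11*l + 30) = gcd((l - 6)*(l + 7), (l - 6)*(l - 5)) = l - 6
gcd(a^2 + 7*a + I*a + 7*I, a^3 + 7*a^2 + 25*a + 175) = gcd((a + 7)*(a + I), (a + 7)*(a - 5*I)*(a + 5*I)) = a + 7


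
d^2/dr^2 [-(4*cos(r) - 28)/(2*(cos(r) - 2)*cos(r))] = 2*(-26*sin(r)^4/cos(r)^3 - sin(r)^2 + 41 - 38/cos(r) - 84/cos(r)^2 + 82/cos(r)^3)/(cos(r) - 2)^3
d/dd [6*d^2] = 12*d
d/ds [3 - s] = -1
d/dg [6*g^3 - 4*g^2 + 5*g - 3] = 18*g^2 - 8*g + 5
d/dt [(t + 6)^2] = 2*t + 12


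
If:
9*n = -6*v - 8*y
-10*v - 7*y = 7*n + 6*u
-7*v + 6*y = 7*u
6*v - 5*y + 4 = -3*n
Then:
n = 44/45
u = 674/585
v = -746/585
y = -28/195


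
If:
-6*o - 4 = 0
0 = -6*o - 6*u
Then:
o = -2/3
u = 2/3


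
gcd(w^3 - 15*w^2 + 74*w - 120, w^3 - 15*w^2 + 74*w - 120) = w^3 - 15*w^2 + 74*w - 120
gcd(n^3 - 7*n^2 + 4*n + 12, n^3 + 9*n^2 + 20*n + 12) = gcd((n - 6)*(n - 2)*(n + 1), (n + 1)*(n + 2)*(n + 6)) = n + 1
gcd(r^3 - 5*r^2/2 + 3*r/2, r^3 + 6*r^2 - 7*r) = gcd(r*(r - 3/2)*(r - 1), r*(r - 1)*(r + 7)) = r^2 - r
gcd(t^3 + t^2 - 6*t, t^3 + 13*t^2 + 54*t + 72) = t + 3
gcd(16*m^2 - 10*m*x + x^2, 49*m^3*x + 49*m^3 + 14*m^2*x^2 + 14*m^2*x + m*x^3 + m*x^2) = 1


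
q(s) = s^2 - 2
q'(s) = 2*s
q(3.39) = 9.49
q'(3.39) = 6.78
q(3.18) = 8.11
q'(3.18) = 6.36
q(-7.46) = 53.65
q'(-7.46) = -14.92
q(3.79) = 12.36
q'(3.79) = 7.58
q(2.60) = 4.76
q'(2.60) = 5.20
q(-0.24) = -1.94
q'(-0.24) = -0.48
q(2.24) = 3.02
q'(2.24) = 4.48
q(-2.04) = 2.16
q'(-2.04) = -4.08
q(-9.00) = 79.00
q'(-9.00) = -18.00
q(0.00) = -2.00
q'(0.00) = 0.00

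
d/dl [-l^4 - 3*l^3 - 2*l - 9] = -4*l^3 - 9*l^2 - 2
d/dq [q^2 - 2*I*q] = 2*q - 2*I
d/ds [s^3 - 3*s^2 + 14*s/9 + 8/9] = 3*s^2 - 6*s + 14/9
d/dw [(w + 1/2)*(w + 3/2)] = 2*w + 2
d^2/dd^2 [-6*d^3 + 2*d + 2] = -36*d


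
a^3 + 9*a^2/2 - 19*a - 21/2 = (a - 3)*(a + 1/2)*(a + 7)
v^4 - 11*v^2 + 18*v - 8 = (v - 2)*(v - 1)^2*(v + 4)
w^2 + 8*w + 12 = (w + 2)*(w + 6)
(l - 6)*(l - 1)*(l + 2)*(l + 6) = l^4 + l^3 - 38*l^2 - 36*l + 72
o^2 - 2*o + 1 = (o - 1)^2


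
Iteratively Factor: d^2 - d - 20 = (d - 5)*(d + 4)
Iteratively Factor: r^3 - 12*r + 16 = (r - 2)*(r^2 + 2*r - 8) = (r - 2)^2*(r + 4)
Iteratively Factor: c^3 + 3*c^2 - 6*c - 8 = (c + 4)*(c^2 - c - 2) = (c + 1)*(c + 4)*(c - 2)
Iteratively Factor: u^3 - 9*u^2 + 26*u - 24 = (u - 2)*(u^2 - 7*u + 12) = (u - 3)*(u - 2)*(u - 4)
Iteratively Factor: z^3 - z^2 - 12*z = (z + 3)*(z^2 - 4*z) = z*(z + 3)*(z - 4)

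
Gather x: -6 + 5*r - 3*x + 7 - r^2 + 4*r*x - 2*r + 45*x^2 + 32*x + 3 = -r^2 + 3*r + 45*x^2 + x*(4*r + 29) + 4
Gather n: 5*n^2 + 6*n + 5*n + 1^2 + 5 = 5*n^2 + 11*n + 6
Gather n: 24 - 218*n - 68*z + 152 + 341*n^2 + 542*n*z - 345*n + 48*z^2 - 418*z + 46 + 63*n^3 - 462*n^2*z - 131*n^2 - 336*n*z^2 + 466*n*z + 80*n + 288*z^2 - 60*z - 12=63*n^3 + n^2*(210 - 462*z) + n*(-336*z^2 + 1008*z - 483) + 336*z^2 - 546*z + 210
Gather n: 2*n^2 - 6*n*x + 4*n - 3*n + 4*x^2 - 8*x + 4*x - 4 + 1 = 2*n^2 + n*(1 - 6*x) + 4*x^2 - 4*x - 3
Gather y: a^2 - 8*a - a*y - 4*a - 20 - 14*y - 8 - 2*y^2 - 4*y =a^2 - 12*a - 2*y^2 + y*(-a - 18) - 28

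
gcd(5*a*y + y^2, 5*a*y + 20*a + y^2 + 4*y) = 5*a + y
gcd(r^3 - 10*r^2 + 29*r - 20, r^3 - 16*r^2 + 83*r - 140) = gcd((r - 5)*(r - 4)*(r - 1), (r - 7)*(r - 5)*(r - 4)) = r^2 - 9*r + 20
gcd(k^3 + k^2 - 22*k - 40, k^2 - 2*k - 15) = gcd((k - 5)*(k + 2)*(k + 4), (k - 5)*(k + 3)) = k - 5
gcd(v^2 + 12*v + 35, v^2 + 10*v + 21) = v + 7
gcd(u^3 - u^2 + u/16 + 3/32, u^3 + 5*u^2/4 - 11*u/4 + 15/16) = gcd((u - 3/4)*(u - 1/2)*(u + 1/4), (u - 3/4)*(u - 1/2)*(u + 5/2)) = u^2 - 5*u/4 + 3/8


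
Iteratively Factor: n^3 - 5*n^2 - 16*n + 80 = (n - 5)*(n^2 - 16) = (n - 5)*(n - 4)*(n + 4)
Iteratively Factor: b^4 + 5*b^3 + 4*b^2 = (b)*(b^3 + 5*b^2 + 4*b) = b*(b + 1)*(b^2 + 4*b) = b*(b + 1)*(b + 4)*(b)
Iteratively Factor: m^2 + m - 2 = (m - 1)*(m + 2)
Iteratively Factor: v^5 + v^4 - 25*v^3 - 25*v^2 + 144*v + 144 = (v - 3)*(v^4 + 4*v^3 - 13*v^2 - 64*v - 48) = (v - 3)*(v + 4)*(v^3 - 13*v - 12) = (v - 4)*(v - 3)*(v + 4)*(v^2 + 4*v + 3) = (v - 4)*(v - 3)*(v + 3)*(v + 4)*(v + 1)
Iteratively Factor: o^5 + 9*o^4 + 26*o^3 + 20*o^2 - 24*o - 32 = (o + 2)*(o^4 + 7*o^3 + 12*o^2 - 4*o - 16) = (o + 2)^2*(o^3 + 5*o^2 + 2*o - 8) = (o + 2)^2*(o + 4)*(o^2 + o - 2) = (o + 2)^3*(o + 4)*(o - 1)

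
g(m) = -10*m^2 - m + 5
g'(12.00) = -241.00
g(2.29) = -49.73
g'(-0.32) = 5.40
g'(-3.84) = 75.80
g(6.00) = -361.00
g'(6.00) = -121.00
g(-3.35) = -103.88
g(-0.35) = 4.12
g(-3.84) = -138.62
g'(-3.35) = 66.00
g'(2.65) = -54.00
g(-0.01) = 5.01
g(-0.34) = 4.18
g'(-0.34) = 5.80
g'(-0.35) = 6.00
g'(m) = -20*m - 1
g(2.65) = -67.88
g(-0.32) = 4.30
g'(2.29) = -46.80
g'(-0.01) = -0.80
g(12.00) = -1447.00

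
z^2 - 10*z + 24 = (z - 6)*(z - 4)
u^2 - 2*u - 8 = (u - 4)*(u + 2)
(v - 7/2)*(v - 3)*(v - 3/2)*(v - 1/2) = v^4 - 17*v^3/2 + 97*v^2/4 - 207*v/8 + 63/8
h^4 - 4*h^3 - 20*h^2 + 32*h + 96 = (h - 6)*(h + 2)*(h - 2*sqrt(2))*(h + 2*sqrt(2))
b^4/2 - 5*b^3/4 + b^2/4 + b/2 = b*(b/2 + 1/4)*(b - 2)*(b - 1)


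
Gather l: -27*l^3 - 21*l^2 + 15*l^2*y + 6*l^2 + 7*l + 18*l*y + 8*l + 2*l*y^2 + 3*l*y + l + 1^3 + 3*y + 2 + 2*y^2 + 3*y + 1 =-27*l^3 + l^2*(15*y - 15) + l*(2*y^2 + 21*y + 16) + 2*y^2 + 6*y + 4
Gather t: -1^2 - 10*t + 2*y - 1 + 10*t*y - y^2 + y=t*(10*y - 10) - y^2 + 3*y - 2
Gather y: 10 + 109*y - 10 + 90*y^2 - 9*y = 90*y^2 + 100*y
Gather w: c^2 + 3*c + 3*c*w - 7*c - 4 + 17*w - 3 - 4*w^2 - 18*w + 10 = c^2 - 4*c - 4*w^2 + w*(3*c - 1) + 3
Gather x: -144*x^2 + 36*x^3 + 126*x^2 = 36*x^3 - 18*x^2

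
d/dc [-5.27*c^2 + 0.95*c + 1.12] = 0.95 - 10.54*c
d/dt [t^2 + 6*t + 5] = 2*t + 6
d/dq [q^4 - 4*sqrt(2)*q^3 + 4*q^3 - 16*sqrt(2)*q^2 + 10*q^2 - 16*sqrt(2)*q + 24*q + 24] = 4*q^3 - 12*sqrt(2)*q^2 + 12*q^2 - 32*sqrt(2)*q + 20*q - 16*sqrt(2) + 24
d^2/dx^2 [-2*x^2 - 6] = -4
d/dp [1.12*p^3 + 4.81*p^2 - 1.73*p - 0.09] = 3.36*p^2 + 9.62*p - 1.73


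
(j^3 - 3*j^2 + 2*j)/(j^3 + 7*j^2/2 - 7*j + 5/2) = 2*j*(j - 2)/(2*j^2 + 9*j - 5)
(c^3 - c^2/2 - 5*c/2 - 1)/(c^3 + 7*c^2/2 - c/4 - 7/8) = 4*(c^2 - c - 2)/(4*c^2 + 12*c - 7)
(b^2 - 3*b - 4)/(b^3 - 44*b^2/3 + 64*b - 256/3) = 3*(b + 1)/(3*b^2 - 32*b + 64)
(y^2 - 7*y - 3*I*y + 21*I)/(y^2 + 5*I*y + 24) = (y - 7)/(y + 8*I)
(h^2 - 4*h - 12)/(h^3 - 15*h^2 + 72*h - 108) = (h + 2)/(h^2 - 9*h + 18)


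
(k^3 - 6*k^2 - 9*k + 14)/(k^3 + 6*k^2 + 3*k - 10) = (k - 7)/(k + 5)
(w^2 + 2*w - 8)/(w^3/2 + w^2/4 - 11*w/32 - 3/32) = 32*(w^2 + 2*w - 8)/(16*w^3 + 8*w^2 - 11*w - 3)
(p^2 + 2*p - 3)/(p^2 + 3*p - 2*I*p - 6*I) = (p - 1)/(p - 2*I)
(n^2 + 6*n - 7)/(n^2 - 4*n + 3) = (n + 7)/(n - 3)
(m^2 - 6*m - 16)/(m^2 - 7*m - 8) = (m + 2)/(m + 1)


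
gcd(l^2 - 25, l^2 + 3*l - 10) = l + 5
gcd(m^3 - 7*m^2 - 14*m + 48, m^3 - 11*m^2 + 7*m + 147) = m + 3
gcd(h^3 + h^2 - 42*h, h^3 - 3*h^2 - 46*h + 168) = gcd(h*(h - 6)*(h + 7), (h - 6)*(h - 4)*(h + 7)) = h^2 + h - 42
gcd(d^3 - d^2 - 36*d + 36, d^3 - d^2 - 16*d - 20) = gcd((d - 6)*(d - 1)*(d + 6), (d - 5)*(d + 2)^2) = 1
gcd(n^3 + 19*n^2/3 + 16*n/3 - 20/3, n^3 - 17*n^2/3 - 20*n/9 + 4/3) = 1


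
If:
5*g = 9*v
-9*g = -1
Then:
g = 1/9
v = 5/81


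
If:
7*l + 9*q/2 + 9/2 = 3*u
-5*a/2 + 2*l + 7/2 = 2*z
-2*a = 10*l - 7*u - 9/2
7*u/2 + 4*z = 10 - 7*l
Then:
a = 133/64 - z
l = 217/256 - z/4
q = -5*z/126 - 12451/8064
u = 1041/896 - 9*z/14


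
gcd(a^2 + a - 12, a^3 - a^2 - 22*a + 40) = 1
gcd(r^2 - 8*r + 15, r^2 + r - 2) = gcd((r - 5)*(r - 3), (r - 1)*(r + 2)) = 1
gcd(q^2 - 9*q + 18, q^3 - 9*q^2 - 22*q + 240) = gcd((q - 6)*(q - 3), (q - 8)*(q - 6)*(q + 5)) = q - 6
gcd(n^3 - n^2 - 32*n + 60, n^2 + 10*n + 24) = n + 6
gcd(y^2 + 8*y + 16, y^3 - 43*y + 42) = 1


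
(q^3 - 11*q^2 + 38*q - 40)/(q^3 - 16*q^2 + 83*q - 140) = (q - 2)/(q - 7)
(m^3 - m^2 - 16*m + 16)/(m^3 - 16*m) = (m - 1)/m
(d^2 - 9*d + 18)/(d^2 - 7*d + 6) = (d - 3)/(d - 1)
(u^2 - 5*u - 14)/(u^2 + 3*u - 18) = (u^2 - 5*u - 14)/(u^2 + 3*u - 18)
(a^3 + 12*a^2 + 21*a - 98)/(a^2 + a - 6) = (a^2 + 14*a + 49)/(a + 3)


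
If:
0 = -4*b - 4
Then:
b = -1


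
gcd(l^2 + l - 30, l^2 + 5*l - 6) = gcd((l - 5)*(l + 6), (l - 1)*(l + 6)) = l + 6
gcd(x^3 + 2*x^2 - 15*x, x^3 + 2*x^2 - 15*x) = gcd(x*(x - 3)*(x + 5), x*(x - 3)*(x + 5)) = x^3 + 2*x^2 - 15*x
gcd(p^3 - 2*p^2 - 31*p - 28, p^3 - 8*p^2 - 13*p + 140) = p^2 - 3*p - 28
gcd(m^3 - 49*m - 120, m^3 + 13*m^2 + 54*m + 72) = m + 3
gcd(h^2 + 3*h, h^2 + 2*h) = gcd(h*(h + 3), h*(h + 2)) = h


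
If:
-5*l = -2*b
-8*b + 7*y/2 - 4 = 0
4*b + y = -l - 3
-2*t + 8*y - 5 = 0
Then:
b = -145/234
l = -29/117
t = -841/234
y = -32/117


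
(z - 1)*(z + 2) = z^2 + z - 2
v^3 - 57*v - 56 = (v - 8)*(v + 1)*(v + 7)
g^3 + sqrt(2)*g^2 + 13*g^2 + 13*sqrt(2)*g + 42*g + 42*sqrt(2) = (g + 6)*(g + 7)*(g + sqrt(2))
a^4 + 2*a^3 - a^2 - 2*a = a*(a - 1)*(a + 1)*(a + 2)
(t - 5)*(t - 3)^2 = t^3 - 11*t^2 + 39*t - 45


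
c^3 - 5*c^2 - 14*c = c*(c - 7)*(c + 2)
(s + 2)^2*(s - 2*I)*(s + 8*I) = s^4 + 4*s^3 + 6*I*s^3 + 20*s^2 + 24*I*s^2 + 64*s + 24*I*s + 64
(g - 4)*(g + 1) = g^2 - 3*g - 4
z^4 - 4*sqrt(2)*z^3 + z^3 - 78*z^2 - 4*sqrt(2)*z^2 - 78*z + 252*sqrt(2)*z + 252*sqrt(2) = (z + 1)*(z - 7*sqrt(2))*(z - 3*sqrt(2))*(z + 6*sqrt(2))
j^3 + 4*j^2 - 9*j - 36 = (j - 3)*(j + 3)*(j + 4)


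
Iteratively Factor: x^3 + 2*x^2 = (x)*(x^2 + 2*x) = x*(x + 2)*(x)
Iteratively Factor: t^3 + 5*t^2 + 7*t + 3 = (t + 1)*(t^2 + 4*t + 3) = (t + 1)*(t + 3)*(t + 1)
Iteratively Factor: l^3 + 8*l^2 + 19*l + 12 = (l + 1)*(l^2 + 7*l + 12) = (l + 1)*(l + 4)*(l + 3)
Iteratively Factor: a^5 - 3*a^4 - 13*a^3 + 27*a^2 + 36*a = (a + 3)*(a^4 - 6*a^3 + 5*a^2 + 12*a) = (a - 3)*(a + 3)*(a^3 - 3*a^2 - 4*a) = a*(a - 3)*(a + 3)*(a^2 - 3*a - 4) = a*(a - 3)*(a + 1)*(a + 3)*(a - 4)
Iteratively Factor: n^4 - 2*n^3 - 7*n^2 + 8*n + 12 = (n - 3)*(n^3 + n^2 - 4*n - 4) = (n - 3)*(n - 2)*(n^2 + 3*n + 2) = (n - 3)*(n - 2)*(n + 2)*(n + 1)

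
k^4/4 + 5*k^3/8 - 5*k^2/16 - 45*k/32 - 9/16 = (k/4 + 1/2)*(k - 3/2)*(k + 1/2)*(k + 3/2)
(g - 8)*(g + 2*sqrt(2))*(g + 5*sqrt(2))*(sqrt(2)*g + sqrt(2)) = sqrt(2)*g^4 - 7*sqrt(2)*g^3 + 14*g^3 - 98*g^2 + 12*sqrt(2)*g^2 - 140*sqrt(2)*g - 112*g - 160*sqrt(2)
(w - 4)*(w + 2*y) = w^2 + 2*w*y - 4*w - 8*y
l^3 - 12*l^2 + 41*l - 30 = (l - 6)*(l - 5)*(l - 1)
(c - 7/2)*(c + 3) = c^2 - c/2 - 21/2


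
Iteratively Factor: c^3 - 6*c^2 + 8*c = (c)*(c^2 - 6*c + 8) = c*(c - 4)*(c - 2)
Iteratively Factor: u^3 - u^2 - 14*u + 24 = (u + 4)*(u^2 - 5*u + 6) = (u - 2)*(u + 4)*(u - 3)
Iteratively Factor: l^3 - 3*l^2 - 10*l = (l + 2)*(l^2 - 5*l) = l*(l + 2)*(l - 5)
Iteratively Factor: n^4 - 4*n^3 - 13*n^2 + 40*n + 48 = (n - 4)*(n^3 - 13*n - 12) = (n - 4)^2*(n^2 + 4*n + 3) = (n - 4)^2*(n + 1)*(n + 3)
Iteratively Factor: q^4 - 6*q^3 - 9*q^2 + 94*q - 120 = (q + 4)*(q^3 - 10*q^2 + 31*q - 30) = (q - 2)*(q + 4)*(q^2 - 8*q + 15) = (q - 3)*(q - 2)*(q + 4)*(q - 5)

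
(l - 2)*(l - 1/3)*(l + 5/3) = l^3 - 2*l^2/3 - 29*l/9 + 10/9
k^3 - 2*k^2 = k^2*(k - 2)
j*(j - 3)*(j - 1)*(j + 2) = j^4 - 2*j^3 - 5*j^2 + 6*j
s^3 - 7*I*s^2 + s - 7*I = (s - 7*I)*(s - I)*(s + I)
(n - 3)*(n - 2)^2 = n^3 - 7*n^2 + 16*n - 12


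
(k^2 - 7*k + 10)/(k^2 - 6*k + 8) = (k - 5)/(k - 4)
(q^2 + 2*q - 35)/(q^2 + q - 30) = (q + 7)/(q + 6)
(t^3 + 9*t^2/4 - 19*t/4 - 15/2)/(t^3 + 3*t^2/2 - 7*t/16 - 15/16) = 4*(t^2 + t - 6)/(4*t^2 + t - 3)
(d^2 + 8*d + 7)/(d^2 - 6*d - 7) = (d + 7)/(d - 7)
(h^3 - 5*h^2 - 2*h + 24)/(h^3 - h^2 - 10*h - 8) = (h - 3)/(h + 1)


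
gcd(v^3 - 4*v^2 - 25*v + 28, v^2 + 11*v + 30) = 1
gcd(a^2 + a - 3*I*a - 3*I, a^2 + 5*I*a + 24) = a - 3*I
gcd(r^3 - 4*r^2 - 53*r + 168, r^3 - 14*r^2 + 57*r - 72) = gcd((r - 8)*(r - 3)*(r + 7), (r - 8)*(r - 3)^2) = r^2 - 11*r + 24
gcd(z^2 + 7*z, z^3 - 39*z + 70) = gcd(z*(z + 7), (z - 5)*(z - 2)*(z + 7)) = z + 7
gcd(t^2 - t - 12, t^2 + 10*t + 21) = t + 3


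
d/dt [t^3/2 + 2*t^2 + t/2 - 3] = 3*t^2/2 + 4*t + 1/2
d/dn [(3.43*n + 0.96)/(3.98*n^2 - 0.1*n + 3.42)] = (-13.6514*n^2 - 7.6416*n + 11.8266)/(15.8404*n^4 - 0.796*n^3 + 27.2332*n^2 - 0.684*n + 11.6964)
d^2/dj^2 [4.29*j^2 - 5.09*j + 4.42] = 8.58000000000000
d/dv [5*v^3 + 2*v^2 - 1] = v*(15*v + 4)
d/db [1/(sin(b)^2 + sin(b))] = -(2/tan(b) + cos(b)/sin(b)^2)/(sin(b) + 1)^2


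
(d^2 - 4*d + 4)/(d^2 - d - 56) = (-d^2 + 4*d - 4)/(-d^2 + d + 56)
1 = 1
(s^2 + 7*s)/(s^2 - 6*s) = (s + 7)/(s - 6)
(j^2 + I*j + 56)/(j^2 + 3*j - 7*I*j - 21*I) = (j + 8*I)/(j + 3)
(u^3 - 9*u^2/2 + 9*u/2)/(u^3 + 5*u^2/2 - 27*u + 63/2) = u/(u + 7)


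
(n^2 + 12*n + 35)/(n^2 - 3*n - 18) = (n^2 + 12*n + 35)/(n^2 - 3*n - 18)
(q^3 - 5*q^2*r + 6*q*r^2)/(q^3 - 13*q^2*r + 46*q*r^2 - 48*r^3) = q/(q - 8*r)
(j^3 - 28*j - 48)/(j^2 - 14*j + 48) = (j^2 + 6*j + 8)/(j - 8)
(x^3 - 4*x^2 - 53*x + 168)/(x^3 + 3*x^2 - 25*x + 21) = (x - 8)/(x - 1)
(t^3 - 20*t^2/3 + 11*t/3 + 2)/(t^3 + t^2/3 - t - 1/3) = (t - 6)/(t + 1)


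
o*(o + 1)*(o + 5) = o^3 + 6*o^2 + 5*o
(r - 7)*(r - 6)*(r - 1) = r^3 - 14*r^2 + 55*r - 42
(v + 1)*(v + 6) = v^2 + 7*v + 6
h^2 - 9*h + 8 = (h - 8)*(h - 1)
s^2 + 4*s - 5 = (s - 1)*(s + 5)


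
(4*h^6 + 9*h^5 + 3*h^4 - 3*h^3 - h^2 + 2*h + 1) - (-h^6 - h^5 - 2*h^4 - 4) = 5*h^6 + 10*h^5 + 5*h^4 - 3*h^3 - h^2 + 2*h + 5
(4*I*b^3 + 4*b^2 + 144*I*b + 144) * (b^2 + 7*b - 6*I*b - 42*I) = 4*I*b^5 + 28*b^4 + 28*I*b^4 + 196*b^3 + 120*I*b^3 + 1008*b^2 + 840*I*b^2 + 7056*b - 864*I*b - 6048*I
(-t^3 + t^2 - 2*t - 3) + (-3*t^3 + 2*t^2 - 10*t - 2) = -4*t^3 + 3*t^2 - 12*t - 5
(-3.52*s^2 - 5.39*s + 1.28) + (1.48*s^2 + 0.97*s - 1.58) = -2.04*s^2 - 4.42*s - 0.3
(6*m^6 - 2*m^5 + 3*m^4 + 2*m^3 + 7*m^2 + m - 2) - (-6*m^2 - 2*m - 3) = 6*m^6 - 2*m^5 + 3*m^4 + 2*m^3 + 13*m^2 + 3*m + 1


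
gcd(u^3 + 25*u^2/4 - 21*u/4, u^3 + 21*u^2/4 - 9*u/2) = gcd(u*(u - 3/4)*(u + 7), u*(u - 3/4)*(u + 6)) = u^2 - 3*u/4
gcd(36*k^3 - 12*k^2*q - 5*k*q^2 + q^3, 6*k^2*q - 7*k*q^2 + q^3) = -6*k + q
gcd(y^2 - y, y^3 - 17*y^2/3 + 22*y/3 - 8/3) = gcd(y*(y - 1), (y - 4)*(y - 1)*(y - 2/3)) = y - 1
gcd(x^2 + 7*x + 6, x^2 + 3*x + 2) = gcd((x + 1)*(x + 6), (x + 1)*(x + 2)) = x + 1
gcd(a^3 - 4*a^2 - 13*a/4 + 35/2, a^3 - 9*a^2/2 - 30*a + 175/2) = a - 5/2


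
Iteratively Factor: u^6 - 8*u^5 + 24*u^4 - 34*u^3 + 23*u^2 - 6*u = (u - 1)*(u^5 - 7*u^4 + 17*u^3 - 17*u^2 + 6*u) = (u - 2)*(u - 1)*(u^4 - 5*u^3 + 7*u^2 - 3*u) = (u - 2)*(u - 1)^2*(u^3 - 4*u^2 + 3*u) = (u - 3)*(u - 2)*(u - 1)^2*(u^2 - u) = (u - 3)*(u - 2)*(u - 1)^3*(u)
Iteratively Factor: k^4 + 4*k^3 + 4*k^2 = (k + 2)*(k^3 + 2*k^2) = (k + 2)^2*(k^2) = k*(k + 2)^2*(k)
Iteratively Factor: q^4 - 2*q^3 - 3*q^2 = (q)*(q^3 - 2*q^2 - 3*q) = q*(q - 3)*(q^2 + q) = q*(q - 3)*(q + 1)*(q)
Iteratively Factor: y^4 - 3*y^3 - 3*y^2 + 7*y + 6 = (y - 2)*(y^3 - y^2 - 5*y - 3) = (y - 2)*(y + 1)*(y^2 - 2*y - 3) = (y - 3)*(y - 2)*(y + 1)*(y + 1)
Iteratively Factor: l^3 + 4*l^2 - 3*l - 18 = (l + 3)*(l^2 + l - 6) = (l - 2)*(l + 3)*(l + 3)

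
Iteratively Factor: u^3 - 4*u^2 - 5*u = (u + 1)*(u^2 - 5*u) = u*(u + 1)*(u - 5)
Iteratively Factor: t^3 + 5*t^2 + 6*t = (t + 2)*(t^2 + 3*t) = t*(t + 2)*(t + 3)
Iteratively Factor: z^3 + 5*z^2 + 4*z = (z + 1)*(z^2 + 4*z) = z*(z + 1)*(z + 4)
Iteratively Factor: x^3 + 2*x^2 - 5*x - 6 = (x - 2)*(x^2 + 4*x + 3) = (x - 2)*(x + 3)*(x + 1)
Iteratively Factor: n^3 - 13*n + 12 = (n - 1)*(n^2 + n - 12) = (n - 3)*(n - 1)*(n + 4)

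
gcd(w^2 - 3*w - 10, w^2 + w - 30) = w - 5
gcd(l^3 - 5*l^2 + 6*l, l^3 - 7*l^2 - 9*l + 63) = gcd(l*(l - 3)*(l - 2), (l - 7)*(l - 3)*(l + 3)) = l - 3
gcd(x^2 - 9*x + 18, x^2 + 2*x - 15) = x - 3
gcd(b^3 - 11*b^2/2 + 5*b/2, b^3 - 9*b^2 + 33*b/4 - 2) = b - 1/2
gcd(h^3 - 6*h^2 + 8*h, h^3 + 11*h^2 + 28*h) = h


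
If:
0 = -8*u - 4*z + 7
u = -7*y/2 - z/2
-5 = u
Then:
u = -5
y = -1/4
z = 47/4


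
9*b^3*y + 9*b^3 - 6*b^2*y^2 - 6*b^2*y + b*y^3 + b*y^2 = (-3*b + y)^2*(b*y + b)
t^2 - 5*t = t*(t - 5)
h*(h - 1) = h^2 - h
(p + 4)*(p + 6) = p^2 + 10*p + 24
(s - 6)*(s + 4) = s^2 - 2*s - 24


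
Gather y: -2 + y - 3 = y - 5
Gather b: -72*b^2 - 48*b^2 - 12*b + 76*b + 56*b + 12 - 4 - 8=-120*b^2 + 120*b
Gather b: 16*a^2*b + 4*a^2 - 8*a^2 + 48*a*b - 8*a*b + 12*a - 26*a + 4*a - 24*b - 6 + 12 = -4*a^2 - 10*a + b*(16*a^2 + 40*a - 24) + 6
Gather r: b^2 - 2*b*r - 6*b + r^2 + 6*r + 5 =b^2 - 6*b + r^2 + r*(6 - 2*b) + 5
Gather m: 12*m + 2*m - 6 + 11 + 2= 14*m + 7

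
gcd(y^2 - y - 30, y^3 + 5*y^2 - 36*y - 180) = y^2 - y - 30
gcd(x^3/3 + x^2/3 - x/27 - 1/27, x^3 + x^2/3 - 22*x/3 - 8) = 1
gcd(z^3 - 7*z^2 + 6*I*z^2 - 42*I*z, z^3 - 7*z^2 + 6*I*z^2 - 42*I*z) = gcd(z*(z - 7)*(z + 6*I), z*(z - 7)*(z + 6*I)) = z^3 + z^2*(-7 + 6*I) - 42*I*z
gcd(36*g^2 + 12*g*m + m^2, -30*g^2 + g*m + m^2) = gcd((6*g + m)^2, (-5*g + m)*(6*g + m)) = 6*g + m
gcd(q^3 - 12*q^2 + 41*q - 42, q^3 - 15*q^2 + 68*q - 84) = q^2 - 9*q + 14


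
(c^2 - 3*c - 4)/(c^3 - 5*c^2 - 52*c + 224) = (c + 1)/(c^2 - c - 56)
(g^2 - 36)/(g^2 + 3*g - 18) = (g - 6)/(g - 3)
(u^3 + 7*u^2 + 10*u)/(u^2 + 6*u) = (u^2 + 7*u + 10)/(u + 6)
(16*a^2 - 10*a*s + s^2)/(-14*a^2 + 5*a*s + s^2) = (-8*a + s)/(7*a + s)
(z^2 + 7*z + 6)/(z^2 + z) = (z + 6)/z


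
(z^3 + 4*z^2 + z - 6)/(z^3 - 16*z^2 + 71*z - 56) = (z^2 + 5*z + 6)/(z^2 - 15*z + 56)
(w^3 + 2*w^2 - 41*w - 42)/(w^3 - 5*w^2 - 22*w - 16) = (w^2 + w - 42)/(w^2 - 6*w - 16)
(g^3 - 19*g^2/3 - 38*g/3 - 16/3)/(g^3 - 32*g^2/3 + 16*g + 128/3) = (3*g^2 + 5*g + 2)/(3*g^2 - 8*g - 16)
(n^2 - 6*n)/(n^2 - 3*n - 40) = n*(6 - n)/(-n^2 + 3*n + 40)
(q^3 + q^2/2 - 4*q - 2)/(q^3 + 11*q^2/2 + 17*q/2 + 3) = (q - 2)/(q + 3)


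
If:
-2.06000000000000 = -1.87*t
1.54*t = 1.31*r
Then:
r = 1.30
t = 1.10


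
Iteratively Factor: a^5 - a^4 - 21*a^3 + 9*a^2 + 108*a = (a - 3)*(a^4 + 2*a^3 - 15*a^2 - 36*a) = (a - 4)*(a - 3)*(a^3 + 6*a^2 + 9*a) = (a - 4)*(a - 3)*(a + 3)*(a^2 + 3*a) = (a - 4)*(a - 3)*(a + 3)^2*(a)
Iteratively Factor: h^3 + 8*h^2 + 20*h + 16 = (h + 2)*(h^2 + 6*h + 8) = (h + 2)^2*(h + 4)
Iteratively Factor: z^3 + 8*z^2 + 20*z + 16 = (z + 2)*(z^2 + 6*z + 8) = (z + 2)^2*(z + 4)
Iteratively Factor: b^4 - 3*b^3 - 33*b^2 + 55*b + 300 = (b + 3)*(b^3 - 6*b^2 - 15*b + 100) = (b + 3)*(b + 4)*(b^2 - 10*b + 25) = (b - 5)*(b + 3)*(b + 4)*(b - 5)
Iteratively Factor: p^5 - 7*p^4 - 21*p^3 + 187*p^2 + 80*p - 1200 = (p + 4)*(p^4 - 11*p^3 + 23*p^2 + 95*p - 300) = (p - 5)*(p + 4)*(p^3 - 6*p^2 - 7*p + 60) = (p - 5)*(p - 4)*(p + 4)*(p^2 - 2*p - 15) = (p - 5)*(p - 4)*(p + 3)*(p + 4)*(p - 5)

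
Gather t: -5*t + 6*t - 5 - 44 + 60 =t + 11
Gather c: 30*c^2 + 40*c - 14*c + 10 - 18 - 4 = 30*c^2 + 26*c - 12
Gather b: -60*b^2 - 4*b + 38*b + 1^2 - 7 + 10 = -60*b^2 + 34*b + 4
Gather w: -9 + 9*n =9*n - 9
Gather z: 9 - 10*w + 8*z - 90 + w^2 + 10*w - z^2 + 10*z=w^2 - z^2 + 18*z - 81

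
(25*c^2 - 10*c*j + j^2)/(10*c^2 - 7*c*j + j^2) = (5*c - j)/(2*c - j)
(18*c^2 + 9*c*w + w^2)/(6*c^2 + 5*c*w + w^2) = (6*c + w)/(2*c + w)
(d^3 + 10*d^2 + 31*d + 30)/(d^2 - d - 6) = (d^2 + 8*d + 15)/(d - 3)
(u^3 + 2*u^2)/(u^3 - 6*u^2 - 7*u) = u*(u + 2)/(u^2 - 6*u - 7)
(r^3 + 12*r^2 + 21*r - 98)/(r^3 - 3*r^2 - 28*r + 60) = (r^2 + 14*r + 49)/(r^2 - r - 30)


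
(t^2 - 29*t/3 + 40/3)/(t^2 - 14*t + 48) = (t - 5/3)/(t - 6)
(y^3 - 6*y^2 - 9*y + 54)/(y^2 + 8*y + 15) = (y^2 - 9*y + 18)/(y + 5)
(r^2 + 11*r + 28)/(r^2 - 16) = (r + 7)/(r - 4)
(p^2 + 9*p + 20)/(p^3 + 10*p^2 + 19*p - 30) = (p + 4)/(p^2 + 5*p - 6)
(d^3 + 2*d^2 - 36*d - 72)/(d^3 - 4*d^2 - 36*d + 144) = (d + 2)/(d - 4)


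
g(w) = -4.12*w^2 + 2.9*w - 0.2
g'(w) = 2.9 - 8.24*w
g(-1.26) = -10.39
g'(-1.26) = 13.28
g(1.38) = -4.04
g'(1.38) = -8.47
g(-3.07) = -47.93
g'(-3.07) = 28.20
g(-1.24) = -10.13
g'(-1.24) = 13.12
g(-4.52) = -97.48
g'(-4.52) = 40.14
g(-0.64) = -3.74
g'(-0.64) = 8.17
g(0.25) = 0.27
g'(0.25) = 0.84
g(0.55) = 0.15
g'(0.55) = -1.63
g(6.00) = -131.12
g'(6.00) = -46.54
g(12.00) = -558.68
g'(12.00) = -95.98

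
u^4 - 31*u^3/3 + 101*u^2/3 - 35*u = u*(u - 5)*(u - 3)*(u - 7/3)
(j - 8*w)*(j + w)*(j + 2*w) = j^3 - 5*j^2*w - 22*j*w^2 - 16*w^3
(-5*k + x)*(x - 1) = -5*k*x + 5*k + x^2 - x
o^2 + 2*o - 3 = (o - 1)*(o + 3)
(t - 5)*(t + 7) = t^2 + 2*t - 35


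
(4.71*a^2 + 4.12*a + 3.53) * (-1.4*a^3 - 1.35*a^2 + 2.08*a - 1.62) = -6.594*a^5 - 12.1265*a^4 - 0.707199999999998*a^3 - 3.8261*a^2 + 0.667999999999999*a - 5.7186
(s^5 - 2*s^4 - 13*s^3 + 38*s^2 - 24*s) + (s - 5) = s^5 - 2*s^4 - 13*s^3 + 38*s^2 - 23*s - 5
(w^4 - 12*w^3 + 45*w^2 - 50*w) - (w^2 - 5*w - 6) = w^4 - 12*w^3 + 44*w^2 - 45*w + 6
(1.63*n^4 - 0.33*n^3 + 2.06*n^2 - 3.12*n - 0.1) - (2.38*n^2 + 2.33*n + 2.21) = 1.63*n^4 - 0.33*n^3 - 0.32*n^2 - 5.45*n - 2.31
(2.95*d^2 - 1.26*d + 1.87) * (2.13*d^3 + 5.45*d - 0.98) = 6.2835*d^5 - 2.6838*d^4 + 20.0606*d^3 - 9.758*d^2 + 11.4263*d - 1.8326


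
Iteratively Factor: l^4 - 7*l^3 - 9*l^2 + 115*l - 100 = (l - 5)*(l^3 - 2*l^2 - 19*l + 20) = (l - 5)^2*(l^2 + 3*l - 4) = (l - 5)^2*(l + 4)*(l - 1)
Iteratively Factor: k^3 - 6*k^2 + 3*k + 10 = (k - 5)*(k^2 - k - 2) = (k - 5)*(k + 1)*(k - 2)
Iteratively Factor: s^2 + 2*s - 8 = (s + 4)*(s - 2)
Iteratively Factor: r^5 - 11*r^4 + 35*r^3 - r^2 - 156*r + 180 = (r + 2)*(r^4 - 13*r^3 + 61*r^2 - 123*r + 90) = (r - 3)*(r + 2)*(r^3 - 10*r^2 + 31*r - 30) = (r - 3)^2*(r + 2)*(r^2 - 7*r + 10) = (r - 5)*(r - 3)^2*(r + 2)*(r - 2)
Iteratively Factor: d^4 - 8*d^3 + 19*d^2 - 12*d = (d - 1)*(d^3 - 7*d^2 + 12*d) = d*(d - 1)*(d^2 - 7*d + 12) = d*(d - 3)*(d - 1)*(d - 4)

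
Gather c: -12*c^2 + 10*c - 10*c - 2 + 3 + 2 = 3 - 12*c^2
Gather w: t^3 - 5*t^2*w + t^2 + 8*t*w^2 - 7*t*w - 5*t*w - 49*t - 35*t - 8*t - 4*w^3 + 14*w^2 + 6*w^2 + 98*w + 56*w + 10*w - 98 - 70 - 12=t^3 + t^2 - 92*t - 4*w^3 + w^2*(8*t + 20) + w*(-5*t^2 - 12*t + 164) - 180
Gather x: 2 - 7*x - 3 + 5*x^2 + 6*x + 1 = 5*x^2 - x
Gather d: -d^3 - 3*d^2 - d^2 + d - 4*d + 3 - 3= -d^3 - 4*d^2 - 3*d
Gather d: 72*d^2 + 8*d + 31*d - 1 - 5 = 72*d^2 + 39*d - 6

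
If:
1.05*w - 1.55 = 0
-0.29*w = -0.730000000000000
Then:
No Solution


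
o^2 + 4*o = o*(o + 4)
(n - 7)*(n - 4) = n^2 - 11*n + 28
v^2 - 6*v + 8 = (v - 4)*(v - 2)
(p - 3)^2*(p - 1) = p^3 - 7*p^2 + 15*p - 9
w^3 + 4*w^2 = w^2*(w + 4)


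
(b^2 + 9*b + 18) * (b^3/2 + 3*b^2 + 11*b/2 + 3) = b^5/2 + 15*b^4/2 + 83*b^3/2 + 213*b^2/2 + 126*b + 54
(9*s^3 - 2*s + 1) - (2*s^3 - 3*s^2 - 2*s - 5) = 7*s^3 + 3*s^2 + 6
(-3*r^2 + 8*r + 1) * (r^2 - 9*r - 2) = -3*r^4 + 35*r^3 - 65*r^2 - 25*r - 2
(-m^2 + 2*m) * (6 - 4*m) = 4*m^3 - 14*m^2 + 12*m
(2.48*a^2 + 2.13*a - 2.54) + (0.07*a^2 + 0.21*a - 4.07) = 2.55*a^2 + 2.34*a - 6.61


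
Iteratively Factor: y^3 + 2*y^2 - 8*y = (y - 2)*(y^2 + 4*y) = (y - 2)*(y + 4)*(y)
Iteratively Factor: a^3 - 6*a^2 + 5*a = (a)*(a^2 - 6*a + 5) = a*(a - 5)*(a - 1)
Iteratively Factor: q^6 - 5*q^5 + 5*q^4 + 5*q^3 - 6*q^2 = (q - 2)*(q^5 - 3*q^4 - q^3 + 3*q^2) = (q - 3)*(q - 2)*(q^4 - q^2) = (q - 3)*(q - 2)*(q - 1)*(q^3 + q^2) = (q - 3)*(q - 2)*(q - 1)*(q + 1)*(q^2) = q*(q - 3)*(q - 2)*(q - 1)*(q + 1)*(q)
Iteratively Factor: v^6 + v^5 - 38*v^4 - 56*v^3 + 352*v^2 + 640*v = (v + 2)*(v^5 - v^4 - 36*v^3 + 16*v^2 + 320*v) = v*(v + 2)*(v^4 - v^3 - 36*v^2 + 16*v + 320) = v*(v + 2)*(v + 4)*(v^3 - 5*v^2 - 16*v + 80) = v*(v - 4)*(v + 2)*(v + 4)*(v^2 - v - 20) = v*(v - 4)*(v + 2)*(v + 4)^2*(v - 5)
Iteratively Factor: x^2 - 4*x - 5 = (x + 1)*(x - 5)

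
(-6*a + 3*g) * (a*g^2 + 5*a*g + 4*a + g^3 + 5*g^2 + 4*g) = -6*a^2*g^2 - 30*a^2*g - 24*a^2 - 3*a*g^3 - 15*a*g^2 - 12*a*g + 3*g^4 + 15*g^3 + 12*g^2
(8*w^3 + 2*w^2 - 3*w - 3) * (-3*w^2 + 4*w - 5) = -24*w^5 + 26*w^4 - 23*w^3 - 13*w^2 + 3*w + 15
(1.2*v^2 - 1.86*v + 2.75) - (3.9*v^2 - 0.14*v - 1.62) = -2.7*v^2 - 1.72*v + 4.37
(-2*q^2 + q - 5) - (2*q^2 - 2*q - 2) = -4*q^2 + 3*q - 3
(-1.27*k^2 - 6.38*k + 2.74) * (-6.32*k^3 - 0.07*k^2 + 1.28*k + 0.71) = 8.0264*k^5 + 40.4105*k^4 - 18.4958*k^3 - 9.2599*k^2 - 1.0226*k + 1.9454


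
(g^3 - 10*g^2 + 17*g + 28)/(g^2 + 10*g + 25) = (g^3 - 10*g^2 + 17*g + 28)/(g^2 + 10*g + 25)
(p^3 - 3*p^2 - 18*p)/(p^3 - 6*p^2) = (p + 3)/p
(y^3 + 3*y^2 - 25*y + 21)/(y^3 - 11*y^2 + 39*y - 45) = (y^2 + 6*y - 7)/(y^2 - 8*y + 15)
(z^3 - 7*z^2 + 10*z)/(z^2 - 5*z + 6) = z*(z - 5)/(z - 3)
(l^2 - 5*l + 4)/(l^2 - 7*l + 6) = (l - 4)/(l - 6)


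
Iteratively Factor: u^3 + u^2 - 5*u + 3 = (u - 1)*(u^2 + 2*u - 3) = (u - 1)*(u + 3)*(u - 1)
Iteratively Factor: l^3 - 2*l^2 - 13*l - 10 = (l + 1)*(l^2 - 3*l - 10) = (l - 5)*(l + 1)*(l + 2)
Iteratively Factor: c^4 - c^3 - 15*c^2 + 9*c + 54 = (c - 3)*(c^3 + 2*c^2 - 9*c - 18) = (c - 3)*(c + 3)*(c^2 - c - 6) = (c - 3)^2*(c + 3)*(c + 2)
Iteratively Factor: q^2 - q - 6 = (q - 3)*(q + 2)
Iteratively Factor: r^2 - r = (r - 1)*(r)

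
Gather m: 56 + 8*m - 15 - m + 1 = 7*m + 42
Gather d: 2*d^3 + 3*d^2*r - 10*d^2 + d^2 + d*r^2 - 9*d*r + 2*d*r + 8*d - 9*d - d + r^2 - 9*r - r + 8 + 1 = 2*d^3 + d^2*(3*r - 9) + d*(r^2 - 7*r - 2) + r^2 - 10*r + 9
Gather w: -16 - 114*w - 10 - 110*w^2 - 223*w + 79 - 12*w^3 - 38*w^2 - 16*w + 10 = -12*w^3 - 148*w^2 - 353*w + 63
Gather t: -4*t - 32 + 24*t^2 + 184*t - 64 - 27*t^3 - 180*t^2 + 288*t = -27*t^3 - 156*t^2 + 468*t - 96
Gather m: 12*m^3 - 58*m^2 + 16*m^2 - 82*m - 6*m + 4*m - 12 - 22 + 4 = 12*m^3 - 42*m^2 - 84*m - 30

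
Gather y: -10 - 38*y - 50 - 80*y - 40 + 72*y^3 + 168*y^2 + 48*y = 72*y^3 + 168*y^2 - 70*y - 100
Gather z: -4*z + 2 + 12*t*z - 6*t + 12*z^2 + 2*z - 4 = -6*t + 12*z^2 + z*(12*t - 2) - 2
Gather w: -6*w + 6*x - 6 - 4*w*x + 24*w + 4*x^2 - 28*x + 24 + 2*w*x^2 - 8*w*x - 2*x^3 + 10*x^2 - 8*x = w*(2*x^2 - 12*x + 18) - 2*x^3 + 14*x^2 - 30*x + 18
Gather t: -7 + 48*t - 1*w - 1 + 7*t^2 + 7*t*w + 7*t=7*t^2 + t*(7*w + 55) - w - 8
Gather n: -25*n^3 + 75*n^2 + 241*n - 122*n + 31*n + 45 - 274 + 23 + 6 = -25*n^3 + 75*n^2 + 150*n - 200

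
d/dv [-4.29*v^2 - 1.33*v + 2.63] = -8.58*v - 1.33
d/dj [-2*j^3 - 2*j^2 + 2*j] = -6*j^2 - 4*j + 2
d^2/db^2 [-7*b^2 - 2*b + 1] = -14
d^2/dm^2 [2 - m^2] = -2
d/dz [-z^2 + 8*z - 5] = 8 - 2*z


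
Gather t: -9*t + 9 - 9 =-9*t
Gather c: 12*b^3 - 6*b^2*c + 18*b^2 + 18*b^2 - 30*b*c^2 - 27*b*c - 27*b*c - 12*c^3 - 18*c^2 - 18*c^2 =12*b^3 + 36*b^2 - 12*c^3 + c^2*(-30*b - 36) + c*(-6*b^2 - 54*b)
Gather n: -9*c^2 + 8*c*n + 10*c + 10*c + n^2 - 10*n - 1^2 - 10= -9*c^2 + 20*c + n^2 + n*(8*c - 10) - 11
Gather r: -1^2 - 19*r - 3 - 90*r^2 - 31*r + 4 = -90*r^2 - 50*r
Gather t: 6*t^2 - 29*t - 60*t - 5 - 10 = 6*t^2 - 89*t - 15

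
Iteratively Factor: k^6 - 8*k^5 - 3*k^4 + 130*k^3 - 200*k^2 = (k)*(k^5 - 8*k^4 - 3*k^3 + 130*k^2 - 200*k) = k*(k - 2)*(k^4 - 6*k^3 - 15*k^2 + 100*k) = k*(k - 5)*(k - 2)*(k^3 - k^2 - 20*k) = k^2*(k - 5)*(k - 2)*(k^2 - k - 20) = k^2*(k - 5)*(k - 2)*(k + 4)*(k - 5)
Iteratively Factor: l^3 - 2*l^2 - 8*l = (l + 2)*(l^2 - 4*l) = (l - 4)*(l + 2)*(l)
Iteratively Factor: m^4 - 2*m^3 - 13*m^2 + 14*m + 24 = (m - 2)*(m^3 - 13*m - 12) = (m - 2)*(m + 3)*(m^2 - 3*m - 4) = (m - 2)*(m + 1)*(m + 3)*(m - 4)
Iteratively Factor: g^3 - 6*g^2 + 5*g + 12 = (g + 1)*(g^2 - 7*g + 12) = (g - 4)*(g + 1)*(g - 3)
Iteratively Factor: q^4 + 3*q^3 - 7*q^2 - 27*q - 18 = (q + 2)*(q^3 + q^2 - 9*q - 9) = (q + 1)*(q + 2)*(q^2 - 9) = (q - 3)*(q + 1)*(q + 2)*(q + 3)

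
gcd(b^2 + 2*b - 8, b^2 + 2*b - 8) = b^2 + 2*b - 8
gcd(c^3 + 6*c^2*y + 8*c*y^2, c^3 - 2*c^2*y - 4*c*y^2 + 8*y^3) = c + 2*y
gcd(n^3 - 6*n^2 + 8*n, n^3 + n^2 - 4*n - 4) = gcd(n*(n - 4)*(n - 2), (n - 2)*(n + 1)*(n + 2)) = n - 2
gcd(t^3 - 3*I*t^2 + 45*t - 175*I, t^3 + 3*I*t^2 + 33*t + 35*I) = t^2 + 2*I*t + 35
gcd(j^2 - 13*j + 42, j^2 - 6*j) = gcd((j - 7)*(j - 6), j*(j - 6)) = j - 6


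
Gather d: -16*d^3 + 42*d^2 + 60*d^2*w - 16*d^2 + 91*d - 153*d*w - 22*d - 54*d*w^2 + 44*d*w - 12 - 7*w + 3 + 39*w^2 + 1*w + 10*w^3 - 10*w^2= -16*d^3 + d^2*(60*w + 26) + d*(-54*w^2 - 109*w + 69) + 10*w^3 + 29*w^2 - 6*w - 9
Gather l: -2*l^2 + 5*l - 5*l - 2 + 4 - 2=-2*l^2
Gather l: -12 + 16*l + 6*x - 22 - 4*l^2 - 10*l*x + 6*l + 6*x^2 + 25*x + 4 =-4*l^2 + l*(22 - 10*x) + 6*x^2 + 31*x - 30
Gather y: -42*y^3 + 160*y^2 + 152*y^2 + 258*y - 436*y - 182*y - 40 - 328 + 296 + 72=-42*y^3 + 312*y^2 - 360*y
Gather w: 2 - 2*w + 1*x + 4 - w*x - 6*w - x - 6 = w*(-x - 8)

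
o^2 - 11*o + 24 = (o - 8)*(o - 3)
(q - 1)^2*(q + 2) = q^3 - 3*q + 2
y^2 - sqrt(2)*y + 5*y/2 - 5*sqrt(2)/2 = (y + 5/2)*(y - sqrt(2))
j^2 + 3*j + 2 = (j + 1)*(j + 2)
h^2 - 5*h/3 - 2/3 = (h - 2)*(h + 1/3)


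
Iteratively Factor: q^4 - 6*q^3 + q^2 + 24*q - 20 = (q + 2)*(q^3 - 8*q^2 + 17*q - 10) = (q - 1)*(q + 2)*(q^2 - 7*q + 10) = (q - 5)*(q - 1)*(q + 2)*(q - 2)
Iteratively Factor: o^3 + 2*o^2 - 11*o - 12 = (o + 1)*(o^2 + o - 12) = (o + 1)*(o + 4)*(o - 3)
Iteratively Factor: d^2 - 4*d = (d - 4)*(d)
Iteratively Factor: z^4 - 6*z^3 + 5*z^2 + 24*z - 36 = (z + 2)*(z^3 - 8*z^2 + 21*z - 18) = (z - 2)*(z + 2)*(z^2 - 6*z + 9) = (z - 3)*(z - 2)*(z + 2)*(z - 3)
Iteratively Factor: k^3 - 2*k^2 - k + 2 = (k + 1)*(k^2 - 3*k + 2) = (k - 1)*(k + 1)*(k - 2)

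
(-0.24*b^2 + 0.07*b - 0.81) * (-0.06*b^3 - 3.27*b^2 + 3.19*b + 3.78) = 0.0144*b^5 + 0.7806*b^4 - 0.9459*b^3 + 1.9648*b^2 - 2.3193*b - 3.0618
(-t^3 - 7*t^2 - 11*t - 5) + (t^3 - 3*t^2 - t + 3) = -10*t^2 - 12*t - 2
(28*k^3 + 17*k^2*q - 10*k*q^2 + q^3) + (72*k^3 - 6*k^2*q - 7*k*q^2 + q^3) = 100*k^3 + 11*k^2*q - 17*k*q^2 + 2*q^3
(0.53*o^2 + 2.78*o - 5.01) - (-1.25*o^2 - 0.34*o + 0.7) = 1.78*o^2 + 3.12*o - 5.71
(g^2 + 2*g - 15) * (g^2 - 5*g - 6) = g^4 - 3*g^3 - 31*g^2 + 63*g + 90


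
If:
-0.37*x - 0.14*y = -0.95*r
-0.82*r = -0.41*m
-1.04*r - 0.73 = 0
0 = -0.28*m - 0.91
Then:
No Solution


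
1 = 1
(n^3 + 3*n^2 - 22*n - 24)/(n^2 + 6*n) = n - 3 - 4/n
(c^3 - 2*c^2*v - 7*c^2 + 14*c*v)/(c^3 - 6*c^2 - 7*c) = (c - 2*v)/(c + 1)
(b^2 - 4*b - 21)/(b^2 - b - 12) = (b - 7)/(b - 4)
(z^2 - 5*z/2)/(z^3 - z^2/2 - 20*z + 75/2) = z/(z^2 + 2*z - 15)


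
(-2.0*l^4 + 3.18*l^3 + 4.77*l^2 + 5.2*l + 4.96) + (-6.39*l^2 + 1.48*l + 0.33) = -2.0*l^4 + 3.18*l^3 - 1.62*l^2 + 6.68*l + 5.29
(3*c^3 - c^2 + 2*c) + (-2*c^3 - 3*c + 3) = c^3 - c^2 - c + 3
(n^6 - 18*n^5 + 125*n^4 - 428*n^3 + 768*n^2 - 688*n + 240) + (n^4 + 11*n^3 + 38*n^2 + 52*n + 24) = n^6 - 18*n^5 + 126*n^4 - 417*n^3 + 806*n^2 - 636*n + 264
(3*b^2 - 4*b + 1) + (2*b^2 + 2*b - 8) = 5*b^2 - 2*b - 7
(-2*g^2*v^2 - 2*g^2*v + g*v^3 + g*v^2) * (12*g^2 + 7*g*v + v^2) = -24*g^4*v^2 - 24*g^4*v - 2*g^3*v^3 - 2*g^3*v^2 + 5*g^2*v^4 + 5*g^2*v^3 + g*v^5 + g*v^4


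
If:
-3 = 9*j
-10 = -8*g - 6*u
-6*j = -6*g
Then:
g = -1/3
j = -1/3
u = 19/9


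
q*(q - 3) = q^2 - 3*q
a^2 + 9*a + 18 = (a + 3)*(a + 6)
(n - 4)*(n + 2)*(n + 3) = n^3 + n^2 - 14*n - 24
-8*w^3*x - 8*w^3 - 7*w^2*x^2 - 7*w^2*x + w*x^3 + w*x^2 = (-8*w + x)*(w + x)*(w*x + w)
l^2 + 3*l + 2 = (l + 1)*(l + 2)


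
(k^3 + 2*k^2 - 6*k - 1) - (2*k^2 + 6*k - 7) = k^3 - 12*k + 6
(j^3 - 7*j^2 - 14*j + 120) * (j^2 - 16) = j^5 - 7*j^4 - 30*j^3 + 232*j^2 + 224*j - 1920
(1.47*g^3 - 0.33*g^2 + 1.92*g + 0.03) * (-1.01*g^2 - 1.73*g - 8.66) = -1.4847*g^5 - 2.2098*g^4 - 14.0985*g^3 - 0.4941*g^2 - 16.6791*g - 0.2598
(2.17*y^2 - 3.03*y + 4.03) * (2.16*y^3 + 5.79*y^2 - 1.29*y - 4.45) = 4.6872*y^5 + 6.0195*y^4 - 11.6382*y^3 + 17.5859*y^2 + 8.2848*y - 17.9335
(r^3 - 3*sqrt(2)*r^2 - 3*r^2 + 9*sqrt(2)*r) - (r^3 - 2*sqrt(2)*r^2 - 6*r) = -3*r^2 - sqrt(2)*r^2 + 6*r + 9*sqrt(2)*r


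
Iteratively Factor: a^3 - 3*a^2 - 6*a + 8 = (a - 4)*(a^2 + a - 2) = (a - 4)*(a - 1)*(a + 2)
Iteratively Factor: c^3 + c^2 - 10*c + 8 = (c + 4)*(c^2 - 3*c + 2) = (c - 1)*(c + 4)*(c - 2)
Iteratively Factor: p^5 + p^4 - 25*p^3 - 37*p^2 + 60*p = (p + 3)*(p^4 - 2*p^3 - 19*p^2 + 20*p) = p*(p + 3)*(p^3 - 2*p^2 - 19*p + 20) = p*(p - 5)*(p + 3)*(p^2 + 3*p - 4) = p*(p - 5)*(p - 1)*(p + 3)*(p + 4)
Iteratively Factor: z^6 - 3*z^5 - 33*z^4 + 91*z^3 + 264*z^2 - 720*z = (z - 5)*(z^5 + 2*z^4 - 23*z^3 - 24*z^2 + 144*z) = z*(z - 5)*(z^4 + 2*z^3 - 23*z^2 - 24*z + 144) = z*(z - 5)*(z + 4)*(z^3 - 2*z^2 - 15*z + 36) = z*(z - 5)*(z - 3)*(z + 4)*(z^2 + z - 12) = z*(z - 5)*(z - 3)*(z + 4)^2*(z - 3)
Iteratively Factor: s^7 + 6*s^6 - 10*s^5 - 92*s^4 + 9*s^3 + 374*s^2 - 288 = (s - 2)*(s^6 + 8*s^5 + 6*s^4 - 80*s^3 - 151*s^2 + 72*s + 144) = (s - 2)*(s - 1)*(s^5 + 9*s^4 + 15*s^3 - 65*s^2 - 216*s - 144) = (s - 2)*(s - 1)*(s + 1)*(s^4 + 8*s^3 + 7*s^2 - 72*s - 144) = (s - 3)*(s - 2)*(s - 1)*(s + 1)*(s^3 + 11*s^2 + 40*s + 48) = (s - 3)*(s - 2)*(s - 1)*(s + 1)*(s + 3)*(s^2 + 8*s + 16) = (s - 3)*(s - 2)*(s - 1)*(s + 1)*(s + 3)*(s + 4)*(s + 4)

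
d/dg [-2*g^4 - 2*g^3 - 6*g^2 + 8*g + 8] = -8*g^3 - 6*g^2 - 12*g + 8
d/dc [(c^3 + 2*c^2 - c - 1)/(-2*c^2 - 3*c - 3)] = c*(-2*c^3 - 6*c^2 - 17*c - 16)/(4*c^4 + 12*c^3 + 21*c^2 + 18*c + 9)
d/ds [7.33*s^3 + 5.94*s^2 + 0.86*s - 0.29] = 21.99*s^2 + 11.88*s + 0.86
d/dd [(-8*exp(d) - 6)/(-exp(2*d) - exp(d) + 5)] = 2*(-(2*exp(d) + 1)*(4*exp(d) + 3) + 4*exp(2*d) + 4*exp(d) - 20)*exp(d)/(exp(2*d) + exp(d) - 5)^2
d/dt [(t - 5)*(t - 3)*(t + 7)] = 3*t^2 - 2*t - 41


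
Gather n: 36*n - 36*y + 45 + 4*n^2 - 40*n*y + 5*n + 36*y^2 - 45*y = 4*n^2 + n*(41 - 40*y) + 36*y^2 - 81*y + 45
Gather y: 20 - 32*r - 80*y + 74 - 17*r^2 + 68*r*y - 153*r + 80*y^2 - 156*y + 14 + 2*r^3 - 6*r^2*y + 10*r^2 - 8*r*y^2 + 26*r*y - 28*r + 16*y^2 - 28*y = 2*r^3 - 7*r^2 - 213*r + y^2*(96 - 8*r) + y*(-6*r^2 + 94*r - 264) + 108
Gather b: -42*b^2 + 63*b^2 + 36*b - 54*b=21*b^2 - 18*b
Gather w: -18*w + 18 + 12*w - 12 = 6 - 6*w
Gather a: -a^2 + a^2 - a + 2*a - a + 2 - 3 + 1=0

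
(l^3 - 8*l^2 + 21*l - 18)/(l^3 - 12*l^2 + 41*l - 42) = (l - 3)/(l - 7)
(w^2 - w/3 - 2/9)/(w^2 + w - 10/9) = (3*w + 1)/(3*w + 5)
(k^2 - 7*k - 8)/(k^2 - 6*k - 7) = (k - 8)/(k - 7)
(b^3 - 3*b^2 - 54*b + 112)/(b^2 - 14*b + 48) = (b^2 + 5*b - 14)/(b - 6)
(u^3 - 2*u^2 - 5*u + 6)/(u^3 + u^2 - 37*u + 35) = (u^2 - u - 6)/(u^2 + 2*u - 35)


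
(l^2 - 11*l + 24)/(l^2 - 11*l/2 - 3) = 2*(-l^2 + 11*l - 24)/(-2*l^2 + 11*l + 6)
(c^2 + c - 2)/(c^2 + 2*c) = (c - 1)/c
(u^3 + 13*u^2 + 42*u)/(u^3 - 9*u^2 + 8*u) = (u^2 + 13*u + 42)/(u^2 - 9*u + 8)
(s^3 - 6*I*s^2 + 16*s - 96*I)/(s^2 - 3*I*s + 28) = (s^2 - 10*I*s - 24)/(s - 7*I)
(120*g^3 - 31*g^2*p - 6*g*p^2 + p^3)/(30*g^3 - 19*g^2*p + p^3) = (-8*g + p)/(-2*g + p)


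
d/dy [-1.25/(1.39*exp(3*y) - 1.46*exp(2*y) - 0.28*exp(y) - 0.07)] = (5.2125*exp(2*y) - 3.65*exp(y) - 0.35)*exp(y)/(-1.39*exp(3*y) + 1.46*exp(2*y) + 0.28*exp(y) + 0.07)^2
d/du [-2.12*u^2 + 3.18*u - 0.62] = 3.18 - 4.24*u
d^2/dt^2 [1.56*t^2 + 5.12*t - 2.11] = 3.12000000000000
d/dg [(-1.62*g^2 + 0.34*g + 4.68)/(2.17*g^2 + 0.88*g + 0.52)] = (-2.1634*g^2 - 21.996*g - 3.9416)/(4.7089*g^4 + 3.8192*g^3 + 3.0312*g^2 + 0.9152*g + 0.2704)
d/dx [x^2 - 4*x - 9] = 2*x - 4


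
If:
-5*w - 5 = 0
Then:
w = -1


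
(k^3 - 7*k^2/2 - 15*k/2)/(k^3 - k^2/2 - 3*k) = (k - 5)/(k - 2)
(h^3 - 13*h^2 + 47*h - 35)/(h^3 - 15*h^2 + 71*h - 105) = (h - 1)/(h - 3)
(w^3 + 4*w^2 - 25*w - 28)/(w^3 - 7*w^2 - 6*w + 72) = (w^2 + 8*w + 7)/(w^2 - 3*w - 18)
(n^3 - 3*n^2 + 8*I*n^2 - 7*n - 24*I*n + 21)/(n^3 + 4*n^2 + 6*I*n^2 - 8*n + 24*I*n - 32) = (n^3 + n^2*(-3 + 8*I) + n*(-7 - 24*I) + 21)/(n^3 + n^2*(4 + 6*I) + n*(-8 + 24*I) - 32)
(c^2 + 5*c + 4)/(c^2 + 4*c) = (c + 1)/c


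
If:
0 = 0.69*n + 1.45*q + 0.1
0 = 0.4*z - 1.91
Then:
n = -2.10144927536232*q - 0.144927536231884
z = 4.78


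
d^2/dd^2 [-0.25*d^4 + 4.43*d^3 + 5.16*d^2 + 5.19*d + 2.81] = -3.0*d^2 + 26.58*d + 10.32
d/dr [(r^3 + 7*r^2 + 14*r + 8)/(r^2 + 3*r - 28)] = (r^4 + 6*r^3 - 77*r^2 - 408*r - 416)/(r^4 + 6*r^3 - 47*r^2 - 168*r + 784)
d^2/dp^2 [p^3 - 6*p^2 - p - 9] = 6*p - 12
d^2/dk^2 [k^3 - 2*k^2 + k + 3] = 6*k - 4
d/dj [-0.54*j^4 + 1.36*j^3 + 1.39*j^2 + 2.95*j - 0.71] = -2.16*j^3 + 4.08*j^2 + 2.78*j + 2.95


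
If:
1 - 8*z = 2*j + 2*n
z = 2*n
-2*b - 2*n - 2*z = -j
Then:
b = 1/4 - 15*z/4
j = 1/2 - 9*z/2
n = z/2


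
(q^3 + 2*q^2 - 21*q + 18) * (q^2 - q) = q^5 + q^4 - 23*q^3 + 39*q^2 - 18*q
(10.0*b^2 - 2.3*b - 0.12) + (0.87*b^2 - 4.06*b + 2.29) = 10.87*b^2 - 6.36*b + 2.17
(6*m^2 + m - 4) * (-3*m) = -18*m^3 - 3*m^2 + 12*m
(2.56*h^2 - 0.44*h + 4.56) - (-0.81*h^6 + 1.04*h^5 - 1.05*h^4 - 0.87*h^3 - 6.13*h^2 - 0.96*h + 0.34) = 0.81*h^6 - 1.04*h^5 + 1.05*h^4 + 0.87*h^3 + 8.69*h^2 + 0.52*h + 4.22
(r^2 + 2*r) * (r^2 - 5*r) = r^4 - 3*r^3 - 10*r^2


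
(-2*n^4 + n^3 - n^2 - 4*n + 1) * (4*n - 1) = -8*n^5 + 6*n^4 - 5*n^3 - 15*n^2 + 8*n - 1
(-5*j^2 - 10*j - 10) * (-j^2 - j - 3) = 5*j^4 + 15*j^3 + 35*j^2 + 40*j + 30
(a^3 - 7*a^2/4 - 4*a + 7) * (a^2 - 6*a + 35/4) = a^5 - 31*a^4/4 + 61*a^3/4 + 251*a^2/16 - 77*a + 245/4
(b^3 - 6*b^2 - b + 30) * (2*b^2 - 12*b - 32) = 2*b^5 - 24*b^4 + 38*b^3 + 264*b^2 - 328*b - 960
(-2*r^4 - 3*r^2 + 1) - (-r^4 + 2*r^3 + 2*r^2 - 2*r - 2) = -r^4 - 2*r^3 - 5*r^2 + 2*r + 3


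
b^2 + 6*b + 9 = (b + 3)^2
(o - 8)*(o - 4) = o^2 - 12*o + 32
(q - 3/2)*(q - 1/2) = q^2 - 2*q + 3/4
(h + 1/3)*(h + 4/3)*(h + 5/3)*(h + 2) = h^4 + 16*h^3/3 + 89*h^2/9 + 194*h/27 + 40/27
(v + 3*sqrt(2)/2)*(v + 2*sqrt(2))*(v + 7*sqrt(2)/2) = v^3 + 7*sqrt(2)*v^2 + 61*v/2 + 21*sqrt(2)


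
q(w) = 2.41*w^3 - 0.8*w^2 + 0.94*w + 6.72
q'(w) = 7.23*w^2 - 1.6*w + 0.94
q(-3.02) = -69.80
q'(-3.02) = 71.71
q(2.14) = 28.69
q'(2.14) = 30.63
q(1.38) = 12.83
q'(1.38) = 12.50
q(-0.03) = 6.69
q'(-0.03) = 0.99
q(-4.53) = -237.99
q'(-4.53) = 156.55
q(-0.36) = 6.17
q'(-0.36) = 2.45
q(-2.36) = -31.63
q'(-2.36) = 44.98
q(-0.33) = 6.24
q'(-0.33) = 2.26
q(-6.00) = -548.28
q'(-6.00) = 270.82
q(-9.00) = -1823.43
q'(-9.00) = 600.97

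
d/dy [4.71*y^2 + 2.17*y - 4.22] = 9.42*y + 2.17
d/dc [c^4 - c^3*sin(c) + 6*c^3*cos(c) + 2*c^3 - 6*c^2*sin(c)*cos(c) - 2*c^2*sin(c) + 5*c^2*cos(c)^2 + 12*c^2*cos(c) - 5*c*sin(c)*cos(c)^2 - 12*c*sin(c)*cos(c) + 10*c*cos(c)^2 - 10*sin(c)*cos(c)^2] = -6*c^3*sin(c) - c^3*cos(c) + 4*c^3 - 15*c^2*sin(c) - 5*c^2*sin(2*c) + 16*c^2*cos(c) - 6*c^2*cos(2*c) + 6*c^2 - 4*c*sin(c) - 16*c*sin(2*c) + 91*c*cos(c)/4 - 7*c*cos(2*c) - 15*c*cos(3*c)/4 + 5*c - 5*sin(c)/4 - 6*sin(2*c) - 5*sin(3*c)/4 - 5*cos(c)/2 + 5*cos(2*c) - 15*cos(3*c)/2 + 5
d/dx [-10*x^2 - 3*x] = -20*x - 3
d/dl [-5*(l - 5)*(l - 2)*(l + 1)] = -15*l^2 + 60*l - 15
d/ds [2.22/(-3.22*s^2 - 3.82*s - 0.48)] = (14.2968*s + 8.4804)/(3.22*s^2 + 3.82*s + 0.48)^2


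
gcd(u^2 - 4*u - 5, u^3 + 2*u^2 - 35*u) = u - 5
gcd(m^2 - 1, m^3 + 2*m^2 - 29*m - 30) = m + 1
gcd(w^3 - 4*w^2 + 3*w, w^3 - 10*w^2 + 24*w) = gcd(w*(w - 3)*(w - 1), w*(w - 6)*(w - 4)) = w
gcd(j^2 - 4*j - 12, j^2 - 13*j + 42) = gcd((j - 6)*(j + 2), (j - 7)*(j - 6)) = j - 6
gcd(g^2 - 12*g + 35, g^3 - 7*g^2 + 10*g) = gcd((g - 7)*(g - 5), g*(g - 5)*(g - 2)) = g - 5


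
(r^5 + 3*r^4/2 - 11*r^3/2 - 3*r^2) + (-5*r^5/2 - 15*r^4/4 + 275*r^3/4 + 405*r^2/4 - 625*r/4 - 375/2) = -3*r^5/2 - 9*r^4/4 + 253*r^3/4 + 393*r^2/4 - 625*r/4 - 375/2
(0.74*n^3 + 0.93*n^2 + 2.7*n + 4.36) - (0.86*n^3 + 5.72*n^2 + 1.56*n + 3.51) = -0.12*n^3 - 4.79*n^2 + 1.14*n + 0.850000000000001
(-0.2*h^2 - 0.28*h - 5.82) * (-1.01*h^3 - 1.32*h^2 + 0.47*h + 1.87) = 0.202*h^5 + 0.5468*h^4 + 6.1538*h^3 + 7.1768*h^2 - 3.259*h - 10.8834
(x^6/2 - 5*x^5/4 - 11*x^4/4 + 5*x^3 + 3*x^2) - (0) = x^6/2 - 5*x^5/4 - 11*x^4/4 + 5*x^3 + 3*x^2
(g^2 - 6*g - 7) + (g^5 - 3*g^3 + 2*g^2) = g^5 - 3*g^3 + 3*g^2 - 6*g - 7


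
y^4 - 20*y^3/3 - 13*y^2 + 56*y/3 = y*(y - 8)*(y - 1)*(y + 7/3)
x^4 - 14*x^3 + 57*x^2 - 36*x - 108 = (x - 6)^2*(x - 3)*(x + 1)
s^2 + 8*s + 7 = (s + 1)*(s + 7)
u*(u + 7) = u^2 + 7*u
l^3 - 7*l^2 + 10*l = l*(l - 5)*(l - 2)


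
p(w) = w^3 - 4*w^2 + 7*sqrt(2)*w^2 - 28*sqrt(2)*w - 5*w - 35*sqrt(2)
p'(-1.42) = -55.30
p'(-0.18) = -46.62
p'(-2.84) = -53.91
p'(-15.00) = 453.42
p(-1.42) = 22.86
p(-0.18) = -41.28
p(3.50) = -90.45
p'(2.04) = -8.04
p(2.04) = -107.44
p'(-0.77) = -51.90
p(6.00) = 111.30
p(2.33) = -108.73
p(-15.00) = -1428.14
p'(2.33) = -0.82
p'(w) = 3*w^2 - 8*w + 14*sqrt(2)*w - 28*sqrt(2) - 5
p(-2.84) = 101.84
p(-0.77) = -12.12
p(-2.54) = 85.46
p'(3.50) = 33.45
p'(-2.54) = -55.21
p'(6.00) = 134.20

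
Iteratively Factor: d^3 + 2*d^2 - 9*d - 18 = (d + 2)*(d^2 - 9) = (d - 3)*(d + 2)*(d + 3)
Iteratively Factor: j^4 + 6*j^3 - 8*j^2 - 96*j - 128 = (j + 4)*(j^3 + 2*j^2 - 16*j - 32) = (j - 4)*(j + 4)*(j^2 + 6*j + 8) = (j - 4)*(j + 4)^2*(j + 2)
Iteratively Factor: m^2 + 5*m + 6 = (m + 2)*(m + 3)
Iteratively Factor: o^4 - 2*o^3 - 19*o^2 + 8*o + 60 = (o + 3)*(o^3 - 5*o^2 - 4*o + 20) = (o - 5)*(o + 3)*(o^2 - 4) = (o - 5)*(o - 2)*(o + 3)*(o + 2)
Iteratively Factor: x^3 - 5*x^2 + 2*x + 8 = (x - 2)*(x^2 - 3*x - 4) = (x - 4)*(x - 2)*(x + 1)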